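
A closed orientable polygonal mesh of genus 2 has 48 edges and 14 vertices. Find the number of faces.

32

For a closed orientable surface of genus 2, χ = 2 − 2·2 = -2.
F = -2 − V + E = -2 − 14 + 48 = 32.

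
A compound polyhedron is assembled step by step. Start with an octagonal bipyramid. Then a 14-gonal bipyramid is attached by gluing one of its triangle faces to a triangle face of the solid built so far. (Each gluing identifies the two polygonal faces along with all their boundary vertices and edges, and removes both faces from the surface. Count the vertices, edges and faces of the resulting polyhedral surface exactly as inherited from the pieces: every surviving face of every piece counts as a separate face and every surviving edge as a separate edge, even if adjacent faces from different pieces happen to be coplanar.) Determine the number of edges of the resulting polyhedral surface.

An octagonal bipyramid: V=10, E=24, F=16.
Attach a 14-gonal bipyramid (V=16, E=42, F=28) along a 3-gon: merge 3 vertices and 3 edges, delete both glued faces → V=23, E=63, F=42.
Check: V − E + F = 23 − 63 + 42 = 2.

63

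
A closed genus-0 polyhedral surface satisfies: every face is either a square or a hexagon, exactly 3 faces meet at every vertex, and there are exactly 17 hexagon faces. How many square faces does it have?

6

Let x be the number of squares; then F = 17 + x.
Edge–face incidences: 2E = 6·17 + 4·x = 102 + 4x.
Every vertex has degree 3, so 3V = 2E.
Euler: V − E + F = 2 ⇒ (2E)/3 − E + (17 + x) = 2.
Multiply by 6: 2·(2E) − 3·(2E) + 6·(17 + x) = 12, i.e. 102 + 6x − (102 + 4x) = 12.
Collecting terms: 2x = 12, so x = 6.
Then 2E = 102 + 4·6 = 126, so E = 63, V = 2E/3 = 42, F = 17 + 6 = 23.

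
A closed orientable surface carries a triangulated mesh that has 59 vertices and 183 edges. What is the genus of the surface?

Every face is a triangle and each edge borders two faces, so 3F = 2·183, giving F = 122.
χ = V − E + F = 59 − 183 + 122 = -2.
For a closed orientable surface χ = 2 − 2g, so g = (2 − (-2))/2 = 2.

2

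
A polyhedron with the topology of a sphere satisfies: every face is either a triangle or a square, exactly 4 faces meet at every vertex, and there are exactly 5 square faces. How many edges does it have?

22

Let x be the number of triangles; then F = 5 + x.
Edge–face incidences: 2E = 4·5 + 3·x = 20 + 3x.
Every vertex has degree 4, so 4V = 2E.
Euler: V − E + F = 2 ⇒ (2E)/4 − E + (5 + x) = 2.
Multiply by 8: 2·(2E) − 4·(2E) + 8·(5 + x) = 16, i.e. 40 + 8x − 2·(20 + 3x) = 16.
Collecting terms: 2x = 16, so x = 8.
Then 2E = 20 + 3·8 = 44, so E = 22, V = 2E/4 = 11, F = 5 + 8 = 13.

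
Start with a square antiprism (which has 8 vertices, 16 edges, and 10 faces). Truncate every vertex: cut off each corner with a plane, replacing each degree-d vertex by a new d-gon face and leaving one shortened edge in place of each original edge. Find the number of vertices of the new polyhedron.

32

Truncation replaces each original edge-end by a new vertex, so V′ = 2E = 32.
Each original edge survives, and each old vertex of degree d contributes d new edges; summing degrees gives Σd = 2E, so E′ = E + 2E = 3E = 48.
Each original face survives and each original vertex becomes one new face: F′ = F + V = 18.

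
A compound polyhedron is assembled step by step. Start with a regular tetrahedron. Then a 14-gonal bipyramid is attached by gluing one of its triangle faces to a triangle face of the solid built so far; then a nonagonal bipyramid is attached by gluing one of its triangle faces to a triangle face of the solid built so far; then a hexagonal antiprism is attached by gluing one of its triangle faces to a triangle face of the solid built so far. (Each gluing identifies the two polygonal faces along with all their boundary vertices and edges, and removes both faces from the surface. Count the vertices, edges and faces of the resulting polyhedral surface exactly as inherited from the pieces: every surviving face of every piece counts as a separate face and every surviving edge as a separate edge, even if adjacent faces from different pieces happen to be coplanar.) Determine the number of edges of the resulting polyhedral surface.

90

A regular tetrahedron: V=4, E=6, F=4.
Attach a 14-gonal bipyramid (V=16, E=42, F=28) along a 3-gon: merge 3 vertices and 3 edges, delete both glued faces → V=17, E=45, F=30.
Attach a nonagonal bipyramid (V=11, E=27, F=18) along a 3-gon: merge 3 vertices and 3 edges, delete both glued faces → V=25, E=69, F=46.
Attach a hexagonal antiprism (V=12, E=24, F=14) along a 3-gon: merge 3 vertices and 3 edges, delete both glued faces → V=34, E=90, F=58.
Check: V − E + F = 34 − 90 + 58 = 2.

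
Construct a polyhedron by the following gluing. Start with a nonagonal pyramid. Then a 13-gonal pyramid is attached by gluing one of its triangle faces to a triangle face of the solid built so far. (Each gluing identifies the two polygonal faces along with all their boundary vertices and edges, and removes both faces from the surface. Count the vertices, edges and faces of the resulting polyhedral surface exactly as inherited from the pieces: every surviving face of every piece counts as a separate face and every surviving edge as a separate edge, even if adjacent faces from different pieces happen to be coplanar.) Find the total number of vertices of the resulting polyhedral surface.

21

A nonagonal pyramid: V=10, E=18, F=10.
Attach a 13-gonal pyramid (V=14, E=26, F=14) along a 3-gon: merge 3 vertices and 3 edges, delete both glued faces → V=21, E=41, F=22.
Check: V − E + F = 21 − 41 + 22 = 2.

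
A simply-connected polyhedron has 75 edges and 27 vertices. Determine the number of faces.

50

Here V − E + F = 2.
F = 2 − V + E = 2 − 27 + 75 = 50.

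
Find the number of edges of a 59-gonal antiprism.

An antiprism on an n-gon has two n-gon caps and 2n triangles: V = 2·59 = 118, E = 4·59 = 236, F = 2·59 + 2 = 120.

236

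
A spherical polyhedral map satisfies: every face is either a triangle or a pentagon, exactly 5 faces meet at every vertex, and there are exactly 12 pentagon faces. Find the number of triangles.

Let x be the number of triangles; then F = 12 + x.
Edge–face incidences: 2E = 5·12 + 3·x = 60 + 3x.
Every vertex has degree 5, so 5V = 2E.
Euler: V − E + F = 2 ⇒ (2E)/5 − E + (12 + x) = 2.
Multiply by 10: 2·(2E) − 5·(2E) + 10·(12 + x) = 20, i.e. 120 + 10x − 3·(60 + 3x) = 20.
Collecting terms: x − 60 = 20, so x = 80.
Then 2E = 60 + 3·80 = 300, so E = 150, V = 2E/5 = 60, F = 12 + 80 = 92.

80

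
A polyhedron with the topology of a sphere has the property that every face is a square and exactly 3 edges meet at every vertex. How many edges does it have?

Each face has 4 edges and each edge borders two faces, so 2E = 4F.
Each vertex has degree 3, so 3V = 2E and hence V = 4F/3.
Euler: V − E + F = 2 ⇒ (4F/3) − (4F/2) + F = 2.
Multiply by 6: (8 − 12 + 6)F = 12, i.e. 2F = 12.
So F = 6, E = 4·6/2 = 12, V = 4·6/3 = 8.

12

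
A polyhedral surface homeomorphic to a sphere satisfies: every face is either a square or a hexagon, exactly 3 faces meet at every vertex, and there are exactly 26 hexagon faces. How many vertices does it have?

Let x be the number of squares; then F = 26 + x.
Edge–face incidences: 2E = 6·26 + 4·x = 156 + 4x.
Every vertex has degree 3, so 3V = 2E.
Euler: V − E + F = 2 ⇒ (2E)/3 − E + (26 + x) = 2.
Multiply by 6: 2·(2E) − 3·(2E) + 6·(26 + x) = 12, i.e. 156 + 6x − (156 + 4x) = 12.
Collecting terms: 2x = 12, so x = 6.
Then 2E = 156 + 4·6 = 180, so E = 90, V = 2E/3 = 60, F = 26 + 6 = 32.

60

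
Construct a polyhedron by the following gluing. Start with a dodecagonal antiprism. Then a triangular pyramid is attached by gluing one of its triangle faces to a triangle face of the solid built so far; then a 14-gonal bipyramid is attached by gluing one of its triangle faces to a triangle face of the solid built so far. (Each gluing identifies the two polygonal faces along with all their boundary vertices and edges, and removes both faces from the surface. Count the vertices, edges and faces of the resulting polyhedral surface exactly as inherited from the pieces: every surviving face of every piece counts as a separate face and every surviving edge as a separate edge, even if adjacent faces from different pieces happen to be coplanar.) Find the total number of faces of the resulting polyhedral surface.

A dodecagonal antiprism: V=24, E=48, F=26.
Attach a triangular pyramid (V=4, E=6, F=4) along a 3-gon: merge 3 vertices and 3 edges, delete both glued faces → V=25, E=51, F=28.
Attach a 14-gonal bipyramid (V=16, E=42, F=28) along a 3-gon: merge 3 vertices and 3 edges, delete both glued faces → V=38, E=90, F=54.
Check: V − E + F = 38 − 90 + 54 = 2.

54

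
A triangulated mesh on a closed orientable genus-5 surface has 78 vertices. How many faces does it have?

172

χ = 2 − 2·5 = -8, and every face is a triangle so 3F = 2E.
V − E + F = -8 with E = 3F/2 gives 78 − (3/2 − 1)·F = -8, so F = 172 and E = 258.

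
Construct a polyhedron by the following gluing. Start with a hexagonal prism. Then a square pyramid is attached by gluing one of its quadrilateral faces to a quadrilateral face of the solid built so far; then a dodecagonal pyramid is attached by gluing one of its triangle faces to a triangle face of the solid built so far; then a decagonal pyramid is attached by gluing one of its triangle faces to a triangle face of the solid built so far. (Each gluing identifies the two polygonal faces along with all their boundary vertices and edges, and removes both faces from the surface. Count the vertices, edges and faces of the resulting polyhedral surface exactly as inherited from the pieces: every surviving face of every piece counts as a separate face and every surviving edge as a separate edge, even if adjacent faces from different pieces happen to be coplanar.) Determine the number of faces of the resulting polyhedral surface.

A hexagonal prism: V=12, E=18, F=8.
Attach a square pyramid (V=5, E=8, F=5) along a 4-gon: merge 4 vertices and 4 edges, delete both glued faces → V=13, E=22, F=11.
Attach a dodecagonal pyramid (V=13, E=24, F=13) along a 3-gon: merge 3 vertices and 3 edges, delete both glued faces → V=23, E=43, F=22.
Attach a decagonal pyramid (V=11, E=20, F=11) along a 3-gon: merge 3 vertices and 3 edges, delete both glued faces → V=31, E=60, F=31.
Check: V − E + F = 31 − 60 + 31 = 2.

31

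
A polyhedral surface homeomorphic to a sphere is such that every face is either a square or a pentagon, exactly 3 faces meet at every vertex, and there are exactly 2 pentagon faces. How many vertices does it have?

Let x be the number of squares; then F = 2 + x.
Edge–face incidences: 2E = 5·2 + 4·x = 10 + 4x.
Every vertex has degree 3, so 3V = 2E.
Euler: V − E + F = 2 ⇒ (2E)/3 − E + (2 + x) = 2.
Multiply by 6: 2·(2E) − 3·(2E) + 6·(2 + x) = 12, i.e. 12 + 6x − (10 + 4x) = 12.
Collecting terms: 2x + 2 = 12, so 2x = 10, so x = 5.
Then 2E = 10 + 4·5 = 30, so E = 15, V = 2E/3 = 10, F = 2 + 5 = 7.

10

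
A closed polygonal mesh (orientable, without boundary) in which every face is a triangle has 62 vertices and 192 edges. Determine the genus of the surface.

Every face is a triangle and each edge borders two faces, so 3F = 2·192, giving F = 128.
χ = V − E + F = 62 − 192 + 128 = -2.
For a closed orientable surface χ = 2 − 2g, so g = (2 − (-2))/2 = 2.

2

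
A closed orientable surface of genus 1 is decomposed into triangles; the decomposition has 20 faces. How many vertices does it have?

χ = 2 − 2·1 = 0, and every face is a triangle so 3F = 2E.
E = 3·20/2 = 30. Then V = 0 + E − F = 0 + 30 − 20 = 10.

10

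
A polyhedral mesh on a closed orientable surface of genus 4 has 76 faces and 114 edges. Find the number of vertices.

For a closed orientable surface of genus 4, χ = 2 − 2·4 = -6.
V = -6 + E − F = -6 + 114 − 76 = 32.

32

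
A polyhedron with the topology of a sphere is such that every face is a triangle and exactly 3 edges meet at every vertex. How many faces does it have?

4

Each face has 3 edges and each edge borders two faces, so 2E = 3F.
Each vertex has degree 3, so 3V = 2E and hence V = 3F/3.
Euler: V − E + F = 2 ⇒ (3F/3) − (3F/2) + F = 2.
Multiply by 6: (6 − 9 + 6)F = 12, i.e. 3F = 12.
So F = 4, E = 3·4/2 = 6, V = 3·4/3 = 4.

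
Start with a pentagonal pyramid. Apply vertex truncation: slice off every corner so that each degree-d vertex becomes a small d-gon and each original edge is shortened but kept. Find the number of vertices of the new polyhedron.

20

The base solid has V = 6, E = 10, F = 6.
Truncation replaces each original edge-end by a new vertex, so V′ = 2E = 20.
Each original edge survives, and each old vertex of degree d contributes d new edges; summing degrees gives Σd = 2E, so E′ = E + 2E = 3E = 30.
Each original face survives and each original vertex becomes one new face: F′ = F + V = 12.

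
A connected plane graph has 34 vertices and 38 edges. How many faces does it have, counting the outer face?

Euler's formula for a connected plane graph: V − E + F = 2, so F = 2 − 34 + 38 = 6.

6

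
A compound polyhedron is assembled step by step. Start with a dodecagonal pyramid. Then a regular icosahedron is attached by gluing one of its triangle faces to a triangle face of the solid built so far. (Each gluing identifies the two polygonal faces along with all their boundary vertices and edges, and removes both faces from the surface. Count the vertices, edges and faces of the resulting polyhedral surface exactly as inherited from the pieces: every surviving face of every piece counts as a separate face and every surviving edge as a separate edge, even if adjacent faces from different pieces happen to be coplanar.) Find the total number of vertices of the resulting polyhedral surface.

22

A dodecagonal pyramid: V=13, E=24, F=13.
Attach a regular icosahedron (V=12, E=30, F=20) along a 3-gon: merge 3 vertices and 3 edges, delete both glued faces → V=22, E=51, F=31.
Check: V − E + F = 22 − 51 + 31 = 2.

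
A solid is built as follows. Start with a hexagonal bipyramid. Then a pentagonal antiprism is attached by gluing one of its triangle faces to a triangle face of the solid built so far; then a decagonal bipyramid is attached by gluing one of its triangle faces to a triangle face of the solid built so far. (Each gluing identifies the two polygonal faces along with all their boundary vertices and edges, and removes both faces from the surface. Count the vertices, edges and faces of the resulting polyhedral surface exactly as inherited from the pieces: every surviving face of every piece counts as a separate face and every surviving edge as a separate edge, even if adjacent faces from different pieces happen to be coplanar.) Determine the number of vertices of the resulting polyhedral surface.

24

A hexagonal bipyramid: V=8, E=18, F=12.
Attach a pentagonal antiprism (V=10, E=20, F=12) along a 3-gon: merge 3 vertices and 3 edges, delete both glued faces → V=15, E=35, F=22.
Attach a decagonal bipyramid (V=12, E=30, F=20) along a 3-gon: merge 3 vertices and 3 edges, delete both glued faces → V=24, E=62, F=40.
Check: V − E + F = 24 − 62 + 40 = 2.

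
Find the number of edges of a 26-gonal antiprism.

104

An antiprism on an n-gon has two n-gon caps and 2n triangles: V = 2·26 = 52, E = 4·26 = 104, F = 2·26 + 2 = 54.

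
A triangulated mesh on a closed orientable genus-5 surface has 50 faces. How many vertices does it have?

χ = 2 − 2·5 = -8, and every face is a triangle so 3F = 2E.
E = 3·50/2 = 75. Then V = -8 + E − F = -8 + 75 − 50 = 17.

17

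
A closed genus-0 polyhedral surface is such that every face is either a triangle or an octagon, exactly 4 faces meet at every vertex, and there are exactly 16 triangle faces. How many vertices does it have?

Let x be the number of octagons; then F = 16 + x.
Edge–face incidences: 2E = 3·16 + 8·x = 48 + 8x.
Every vertex has degree 4, so 4V = 2E.
Euler: V − E + F = 2 ⇒ (2E)/4 − E + (16 + x) = 2.
Multiply by 8: 2·(2E) − 4·(2E) + 8·(16 + x) = 16, i.e. 128 + 8x − 2·(48 + 8x) = 16.
Collecting terms: −8x + 32 = 16, so −8x = −16, so x = 2.
Then 2E = 48 + 8·2 = 64, so E = 32, V = 2E/4 = 16, F = 16 + 2 = 18.

16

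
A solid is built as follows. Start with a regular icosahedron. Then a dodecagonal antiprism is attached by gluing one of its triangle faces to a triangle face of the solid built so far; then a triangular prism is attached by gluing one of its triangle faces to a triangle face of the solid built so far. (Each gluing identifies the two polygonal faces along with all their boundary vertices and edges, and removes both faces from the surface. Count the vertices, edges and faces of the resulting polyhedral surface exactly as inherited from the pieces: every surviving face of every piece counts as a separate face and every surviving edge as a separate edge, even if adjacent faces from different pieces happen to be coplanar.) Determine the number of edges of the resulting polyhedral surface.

A regular icosahedron: V=12, E=30, F=20.
Attach a dodecagonal antiprism (V=24, E=48, F=26) along a 3-gon: merge 3 vertices and 3 edges, delete both glued faces → V=33, E=75, F=44.
Attach a triangular prism (V=6, E=9, F=5) along a 3-gon: merge 3 vertices and 3 edges, delete both glued faces → V=36, E=81, F=47.
Check: V − E + F = 36 − 81 + 47 = 2.

81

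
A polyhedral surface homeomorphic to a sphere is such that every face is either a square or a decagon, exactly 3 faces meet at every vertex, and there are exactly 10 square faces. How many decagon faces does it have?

2

Let x be the number of decagons; then F = 10 + x.
Edge–face incidences: 2E = 4·10 + 10·x = 40 + 10x.
Every vertex has degree 3, so 3V = 2E.
Euler: V − E + F = 2 ⇒ (2E)/3 − E + (10 + x) = 2.
Multiply by 6: 2·(2E) − 3·(2E) + 6·(10 + x) = 12, i.e. 60 + 6x − (40 + 10x) = 12.
Collecting terms: −4x + 20 = 12, so −4x = −8, so x = 2.
Then 2E = 40 + 10·2 = 60, so E = 30, V = 2E/3 = 20, F = 10 + 2 = 12.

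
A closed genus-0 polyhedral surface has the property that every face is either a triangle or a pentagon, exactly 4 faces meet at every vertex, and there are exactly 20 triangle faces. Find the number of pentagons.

Let x be the number of pentagons; then F = 20 + x.
Edge–face incidences: 2E = 3·20 + 5·x = 60 + 5x.
Every vertex has degree 4, so 4V = 2E.
Euler: V − E + F = 2 ⇒ (2E)/4 − E + (20 + x) = 2.
Multiply by 8: 2·(2E) − 4·(2E) + 8·(20 + x) = 16, i.e. 160 + 8x − 2·(60 + 5x) = 16.
Collecting terms: −2x + 40 = 16, so −2x = −24, so x = 12.
Then 2E = 60 + 5·12 = 120, so E = 60, V = 2E/4 = 30, F = 20 + 12 = 32.

12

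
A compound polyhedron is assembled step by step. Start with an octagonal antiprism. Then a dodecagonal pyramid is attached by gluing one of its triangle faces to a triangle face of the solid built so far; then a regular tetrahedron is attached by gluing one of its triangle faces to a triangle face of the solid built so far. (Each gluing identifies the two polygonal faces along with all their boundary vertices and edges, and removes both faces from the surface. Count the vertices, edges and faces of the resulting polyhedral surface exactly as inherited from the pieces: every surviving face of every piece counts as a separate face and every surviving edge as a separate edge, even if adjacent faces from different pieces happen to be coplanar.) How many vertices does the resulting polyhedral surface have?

An octagonal antiprism: V=16, E=32, F=18.
Attach a dodecagonal pyramid (V=13, E=24, F=13) along a 3-gon: merge 3 vertices and 3 edges, delete both glued faces → V=26, E=53, F=29.
Attach a regular tetrahedron (V=4, E=6, F=4) along a 3-gon: merge 3 vertices and 3 edges, delete both glued faces → V=27, E=56, F=31.
Check: V − E + F = 27 − 56 + 31 = 2.

27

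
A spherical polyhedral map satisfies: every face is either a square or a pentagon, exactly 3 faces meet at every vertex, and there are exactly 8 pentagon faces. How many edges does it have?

24

Let x be the number of squares; then F = 8 + x.
Edge–face incidences: 2E = 5·8 + 4·x = 40 + 4x.
Every vertex has degree 3, so 3V = 2E.
Euler: V − E + F = 2 ⇒ (2E)/3 − E + (8 + x) = 2.
Multiply by 6: 2·(2E) − 3·(2E) + 6·(8 + x) = 12, i.e. 48 + 6x − (40 + 4x) = 12.
Collecting terms: 2x + 8 = 12, so 2x = 4, so x = 2.
Then 2E = 40 + 4·2 = 48, so E = 24, V = 2E/3 = 16, F = 8 + 2 = 10.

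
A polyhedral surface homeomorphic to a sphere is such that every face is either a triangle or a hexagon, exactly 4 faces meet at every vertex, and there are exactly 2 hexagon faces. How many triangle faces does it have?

Let x be the number of triangles; then F = 2 + x.
Edge–face incidences: 2E = 6·2 + 3·x = 12 + 3x.
Every vertex has degree 4, so 4V = 2E.
Euler: V − E + F = 2 ⇒ (2E)/4 − E + (2 + x) = 2.
Multiply by 8: 2·(2E) − 4·(2E) + 8·(2 + x) = 16, i.e. 16 + 8x − 2·(12 + 3x) = 16.
Collecting terms: 2x − 8 = 16, so 2x = 24, so x = 12.
Then 2E = 12 + 3·12 = 48, so E = 24, V = 2E/4 = 12, F = 2 + 12 = 14.

12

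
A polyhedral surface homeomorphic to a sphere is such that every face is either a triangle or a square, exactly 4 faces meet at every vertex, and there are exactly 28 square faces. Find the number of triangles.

8

Let x be the number of triangles; then F = 28 + x.
Edge–face incidences: 2E = 4·28 + 3·x = 112 + 3x.
Every vertex has degree 4, so 4V = 2E.
Euler: V − E + F = 2 ⇒ (2E)/4 − E + (28 + x) = 2.
Multiply by 8: 2·(2E) − 4·(2E) + 8·(28 + x) = 16, i.e. 224 + 8x − 2·(112 + 3x) = 16.
Collecting terms: 2x = 16, so x = 8.
Then 2E = 112 + 3·8 = 136, so E = 68, V = 2E/4 = 34, F = 28 + 8 = 36.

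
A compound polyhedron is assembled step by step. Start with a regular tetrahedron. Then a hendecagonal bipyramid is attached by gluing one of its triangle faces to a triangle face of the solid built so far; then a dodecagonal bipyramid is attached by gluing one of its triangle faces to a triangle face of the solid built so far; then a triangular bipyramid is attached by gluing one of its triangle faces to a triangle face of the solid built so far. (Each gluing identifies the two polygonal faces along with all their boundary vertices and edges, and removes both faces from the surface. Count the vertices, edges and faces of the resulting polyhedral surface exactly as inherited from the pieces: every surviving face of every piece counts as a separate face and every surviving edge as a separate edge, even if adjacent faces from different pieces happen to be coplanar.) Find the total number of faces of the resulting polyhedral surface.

A regular tetrahedron: V=4, E=6, F=4.
Attach a hendecagonal bipyramid (V=13, E=33, F=22) along a 3-gon: merge 3 vertices and 3 edges, delete both glued faces → V=14, E=36, F=24.
Attach a dodecagonal bipyramid (V=14, E=36, F=24) along a 3-gon: merge 3 vertices and 3 edges, delete both glued faces → V=25, E=69, F=46.
Attach a triangular bipyramid (V=5, E=9, F=6) along a 3-gon: merge 3 vertices and 3 edges, delete both glued faces → V=27, E=75, F=50.
Check: V − E + F = 27 − 75 + 50 = 2.

50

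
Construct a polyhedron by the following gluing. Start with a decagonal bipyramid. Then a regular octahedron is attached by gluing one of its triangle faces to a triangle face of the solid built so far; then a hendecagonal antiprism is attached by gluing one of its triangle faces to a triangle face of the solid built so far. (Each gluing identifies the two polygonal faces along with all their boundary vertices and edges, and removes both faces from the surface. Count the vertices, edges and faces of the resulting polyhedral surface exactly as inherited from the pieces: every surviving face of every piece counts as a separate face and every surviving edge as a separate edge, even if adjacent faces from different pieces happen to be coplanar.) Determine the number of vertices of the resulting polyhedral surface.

A decagonal bipyramid: V=12, E=30, F=20.
Attach a regular octahedron (V=6, E=12, F=8) along a 3-gon: merge 3 vertices and 3 edges, delete both glued faces → V=15, E=39, F=26.
Attach a hendecagonal antiprism (V=22, E=44, F=24) along a 3-gon: merge 3 vertices and 3 edges, delete both glued faces → V=34, E=80, F=48.
Check: V − E + F = 34 − 80 + 48 = 2.

34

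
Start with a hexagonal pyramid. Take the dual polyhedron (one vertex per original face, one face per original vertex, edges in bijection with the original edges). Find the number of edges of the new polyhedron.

The base solid has V = 7, E = 12, F = 7.
The dual swaps V and F and preserves E: V′ = F = 7, E′ = E = 12, F′ = V = 7.

12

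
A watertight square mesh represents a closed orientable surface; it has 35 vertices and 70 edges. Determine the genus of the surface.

Every face is a square and each edge borders two faces, so 4F = 2·70, giving F = 35.
χ = V − E + F = 35 − 70 + 35 = 0.
For a closed orientable surface χ = 2 − 2g, so g = (2 − (0))/2 = 1.

1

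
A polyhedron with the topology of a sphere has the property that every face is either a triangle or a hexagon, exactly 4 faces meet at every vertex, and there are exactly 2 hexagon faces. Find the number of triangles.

Let x be the number of triangles; then F = 2 + x.
Edge–face incidences: 2E = 6·2 + 3·x = 12 + 3x.
Every vertex has degree 4, so 4V = 2E.
Euler: V − E + F = 2 ⇒ (2E)/4 − E + (2 + x) = 2.
Multiply by 8: 2·(2E) − 4·(2E) + 8·(2 + x) = 16, i.e. 16 + 8x − 2·(12 + 3x) = 16.
Collecting terms: 2x − 8 = 16, so 2x = 24, so x = 12.
Then 2E = 12 + 3·12 = 48, so E = 24, V = 2E/4 = 12, F = 2 + 12 = 14.

12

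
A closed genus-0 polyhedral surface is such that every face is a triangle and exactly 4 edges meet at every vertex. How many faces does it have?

Each face has 3 edges and each edge borders two faces, so 2E = 3F.
Each vertex has degree 4, so 4V = 2E and hence V = 3F/4.
Euler: V − E + F = 2 ⇒ (3F/4) − (3F/2) + F = 2.
Multiply by 8: (6 − 12 + 8)F = 16, i.e. 2F = 16.
So F = 8, E = 3·8/2 = 12, V = 3·8/4 = 6.

8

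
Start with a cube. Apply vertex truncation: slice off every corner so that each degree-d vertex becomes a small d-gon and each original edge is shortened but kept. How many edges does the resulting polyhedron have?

36

The base solid has V = 8, E = 12, F = 6.
Truncation replaces each original edge-end by a new vertex, so V′ = 2E = 24.
Each original edge survives, and each old vertex of degree d contributes d new edges; summing degrees gives Σd = 2E, so E′ = E + 2E = 3E = 36.
Each original face survives and each original vertex becomes one new face: F′ = F + V = 14.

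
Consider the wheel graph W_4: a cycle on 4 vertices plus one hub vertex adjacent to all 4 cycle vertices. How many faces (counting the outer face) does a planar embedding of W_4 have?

5

W_4 has V = 4 + 1 = 5 vertices and E = 2·4 = 8 edges.
By Euler's formula F = 2 − V + E = 2 − 5 + 8 = 5.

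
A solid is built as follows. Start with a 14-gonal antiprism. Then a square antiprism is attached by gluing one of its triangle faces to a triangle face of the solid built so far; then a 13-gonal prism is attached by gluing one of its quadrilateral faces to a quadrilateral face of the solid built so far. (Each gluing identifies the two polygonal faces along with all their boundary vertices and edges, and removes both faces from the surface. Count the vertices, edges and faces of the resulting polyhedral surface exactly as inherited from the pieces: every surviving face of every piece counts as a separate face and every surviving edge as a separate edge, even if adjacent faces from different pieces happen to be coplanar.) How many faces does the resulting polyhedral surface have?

51

A 14-gonal antiprism: V=28, E=56, F=30.
Attach a square antiprism (V=8, E=16, F=10) along a 3-gon: merge 3 vertices and 3 edges, delete both glued faces → V=33, E=69, F=38.
Attach a 13-gonal prism (V=26, E=39, F=15) along a 4-gon: merge 4 vertices and 4 edges, delete both glued faces → V=55, E=104, F=51.
Check: V − E + F = 55 − 104 + 51 = 2.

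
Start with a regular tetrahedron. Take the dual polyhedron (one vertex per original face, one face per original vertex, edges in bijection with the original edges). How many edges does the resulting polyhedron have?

The base solid has V = 4, E = 6, F = 4.
The dual swaps V and F and preserves E: V′ = F = 4, E′ = E = 6, F′ = V = 4.

6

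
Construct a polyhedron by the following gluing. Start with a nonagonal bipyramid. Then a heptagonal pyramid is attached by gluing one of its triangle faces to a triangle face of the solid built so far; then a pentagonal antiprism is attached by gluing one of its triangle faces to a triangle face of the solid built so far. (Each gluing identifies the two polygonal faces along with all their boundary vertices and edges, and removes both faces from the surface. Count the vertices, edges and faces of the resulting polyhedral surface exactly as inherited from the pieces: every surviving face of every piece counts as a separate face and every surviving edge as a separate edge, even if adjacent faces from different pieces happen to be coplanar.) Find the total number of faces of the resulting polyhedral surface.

34

A nonagonal bipyramid: V=11, E=27, F=18.
Attach a heptagonal pyramid (V=8, E=14, F=8) along a 3-gon: merge 3 vertices and 3 edges, delete both glued faces → V=16, E=38, F=24.
Attach a pentagonal antiprism (V=10, E=20, F=12) along a 3-gon: merge 3 vertices and 3 edges, delete both glued faces → V=23, E=55, F=34.
Check: V − E + F = 23 − 55 + 34 = 2.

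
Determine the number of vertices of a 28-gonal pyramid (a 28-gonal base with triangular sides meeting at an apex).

29

A pyramid on an n-gon base has one n-gon and n triangles: V = 28 + 1 = 29, E = 2·28 = 56, F = 28 + 1 = 29.
Check: V − E + F = 29 − 56 + 29 = 2.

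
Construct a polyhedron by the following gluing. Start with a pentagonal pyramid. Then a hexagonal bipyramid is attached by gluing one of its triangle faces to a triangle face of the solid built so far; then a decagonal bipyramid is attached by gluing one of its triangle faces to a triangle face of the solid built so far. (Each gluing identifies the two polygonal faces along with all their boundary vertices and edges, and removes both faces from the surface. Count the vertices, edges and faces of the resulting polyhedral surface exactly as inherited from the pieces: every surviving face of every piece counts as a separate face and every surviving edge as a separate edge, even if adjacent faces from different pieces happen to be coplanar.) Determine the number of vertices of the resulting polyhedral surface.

20

A pentagonal pyramid: V=6, E=10, F=6.
Attach a hexagonal bipyramid (V=8, E=18, F=12) along a 3-gon: merge 3 vertices and 3 edges, delete both glued faces → V=11, E=25, F=16.
Attach a decagonal bipyramid (V=12, E=30, F=20) along a 3-gon: merge 3 vertices and 3 edges, delete both glued faces → V=20, E=52, F=34.
Check: V − E + F = 20 − 52 + 34 = 2.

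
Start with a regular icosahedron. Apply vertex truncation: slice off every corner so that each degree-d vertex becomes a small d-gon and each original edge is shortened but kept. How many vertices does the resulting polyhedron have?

60

The base solid has V = 12, E = 30, F = 20.
Truncation replaces each original edge-end by a new vertex, so V′ = 2E = 60.
Each original edge survives, and each old vertex of degree d contributes d new edges; summing degrees gives Σd = 2E, so E′ = E + 2E = 3E = 90.
Each original face survives and each original vertex becomes one new face: F′ = F + V = 32.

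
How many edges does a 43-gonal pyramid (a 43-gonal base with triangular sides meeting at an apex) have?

86

A pyramid on an n-gon base has one n-gon and n triangles: V = 43 + 1 = 44, E = 2·43 = 86, F = 43 + 1 = 44.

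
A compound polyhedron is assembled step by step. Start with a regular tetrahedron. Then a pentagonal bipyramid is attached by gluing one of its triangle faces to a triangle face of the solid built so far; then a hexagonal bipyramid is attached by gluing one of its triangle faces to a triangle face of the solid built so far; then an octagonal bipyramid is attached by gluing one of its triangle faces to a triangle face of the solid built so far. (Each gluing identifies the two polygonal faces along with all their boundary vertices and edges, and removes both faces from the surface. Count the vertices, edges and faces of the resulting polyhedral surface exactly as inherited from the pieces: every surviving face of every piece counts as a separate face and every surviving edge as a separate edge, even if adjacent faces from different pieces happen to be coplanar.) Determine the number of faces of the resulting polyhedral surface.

A regular tetrahedron: V=4, E=6, F=4.
Attach a pentagonal bipyramid (V=7, E=15, F=10) along a 3-gon: merge 3 vertices and 3 edges, delete both glued faces → V=8, E=18, F=12.
Attach a hexagonal bipyramid (V=8, E=18, F=12) along a 3-gon: merge 3 vertices and 3 edges, delete both glued faces → V=13, E=33, F=22.
Attach an octagonal bipyramid (V=10, E=24, F=16) along a 3-gon: merge 3 vertices and 3 edges, delete both glued faces → V=20, E=54, F=36.
Check: V − E + F = 20 − 54 + 36 = 2.

36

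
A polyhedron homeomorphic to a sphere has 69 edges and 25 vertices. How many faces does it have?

46

Here V − E + F = 2.
F = 2 − V + E = 2 − 25 + 69 = 46.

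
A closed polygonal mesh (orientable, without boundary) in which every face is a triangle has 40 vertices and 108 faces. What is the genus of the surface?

Every face is a triangle, so 2E = 3·108 = 324, giving E = 162.
χ = V − E + F = 40 − 162 + 108 = -14.
For a closed orientable surface χ = 2 − 2g, so g = (2 − (-14))/2 = 8.

8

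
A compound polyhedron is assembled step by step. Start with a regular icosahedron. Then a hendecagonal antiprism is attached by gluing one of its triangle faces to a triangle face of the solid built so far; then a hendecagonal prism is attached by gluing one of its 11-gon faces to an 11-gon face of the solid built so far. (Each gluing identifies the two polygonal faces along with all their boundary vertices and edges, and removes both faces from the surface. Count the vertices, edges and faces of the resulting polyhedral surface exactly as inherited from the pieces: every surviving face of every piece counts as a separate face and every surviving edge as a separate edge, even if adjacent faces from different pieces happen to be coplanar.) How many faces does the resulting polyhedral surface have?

53

A regular icosahedron: V=12, E=30, F=20.
Attach a hendecagonal antiprism (V=22, E=44, F=24) along a 3-gon: merge 3 vertices and 3 edges, delete both glued faces → V=31, E=71, F=42.
Attach a hendecagonal prism (V=22, E=33, F=13) along an 11-gon: merge 11 vertices and 11 edges, delete both glued faces → V=42, E=93, F=53.
Check: V − E + F = 42 − 93 + 53 = 2.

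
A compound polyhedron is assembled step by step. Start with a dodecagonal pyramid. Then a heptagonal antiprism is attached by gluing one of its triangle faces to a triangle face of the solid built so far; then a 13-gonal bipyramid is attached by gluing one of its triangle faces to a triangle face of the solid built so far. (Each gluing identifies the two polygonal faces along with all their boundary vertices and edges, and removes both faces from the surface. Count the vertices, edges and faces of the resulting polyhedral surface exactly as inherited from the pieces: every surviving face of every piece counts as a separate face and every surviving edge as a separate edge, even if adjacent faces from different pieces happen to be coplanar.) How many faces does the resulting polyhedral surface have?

A dodecagonal pyramid: V=13, E=24, F=13.
Attach a heptagonal antiprism (V=14, E=28, F=16) along a 3-gon: merge 3 vertices and 3 edges, delete both glued faces → V=24, E=49, F=27.
Attach a 13-gonal bipyramid (V=15, E=39, F=26) along a 3-gon: merge 3 vertices and 3 edges, delete both glued faces → V=36, E=85, F=51.
Check: V − E + F = 36 − 85 + 51 = 2.

51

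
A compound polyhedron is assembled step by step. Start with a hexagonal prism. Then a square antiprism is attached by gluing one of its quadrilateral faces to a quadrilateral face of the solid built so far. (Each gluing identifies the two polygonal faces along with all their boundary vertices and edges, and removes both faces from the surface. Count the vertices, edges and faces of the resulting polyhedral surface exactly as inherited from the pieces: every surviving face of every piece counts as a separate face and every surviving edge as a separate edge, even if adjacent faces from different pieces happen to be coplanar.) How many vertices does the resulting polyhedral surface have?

16

A hexagonal prism: V=12, E=18, F=8.
Attach a square antiprism (V=8, E=16, F=10) along a 4-gon: merge 4 vertices and 4 edges, delete both glued faces → V=16, E=30, F=16.
Check: V − E + F = 16 − 30 + 16 = 2.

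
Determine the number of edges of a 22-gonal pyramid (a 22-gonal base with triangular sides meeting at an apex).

A pyramid on an n-gon base has one n-gon and n triangles: V = 22 + 1 = 23, E = 2·22 = 44, F = 22 + 1 = 23.
Check: V − E + F = 23 − 44 + 23 = 2.

44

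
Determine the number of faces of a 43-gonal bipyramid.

86

A bipyramid over an n-gon has 2n triangular faces and n + 2 vertices: V = 43 + 2 = 45, E = 3·43 = 129, F = 2·43 = 86.
Check: V − E + F = 45 − 129 + 86 = 2.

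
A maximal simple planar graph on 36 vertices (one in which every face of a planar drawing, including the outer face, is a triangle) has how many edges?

In a plane triangulation 3F = 2E and V − E + F = 2, so E = 3V − 6 = 3·36 − 6 = 102.

102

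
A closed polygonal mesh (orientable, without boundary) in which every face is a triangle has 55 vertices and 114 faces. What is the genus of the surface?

2

Every face is a triangle, so 2E = 3·114 = 342, giving E = 171.
χ = V − E + F = 55 − 171 + 114 = -2.
For a closed orientable surface χ = 2 − 2g, so g = (2 − (-2))/2 = 2.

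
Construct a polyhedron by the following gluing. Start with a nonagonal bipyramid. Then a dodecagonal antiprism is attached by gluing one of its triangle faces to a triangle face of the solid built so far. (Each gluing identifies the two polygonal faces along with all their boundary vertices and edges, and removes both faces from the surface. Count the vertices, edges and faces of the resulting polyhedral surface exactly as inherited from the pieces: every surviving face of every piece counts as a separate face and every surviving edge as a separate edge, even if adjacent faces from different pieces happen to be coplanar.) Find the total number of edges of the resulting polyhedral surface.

A nonagonal bipyramid: V=11, E=27, F=18.
Attach a dodecagonal antiprism (V=24, E=48, F=26) along a 3-gon: merge 3 vertices and 3 edges, delete both glued faces → V=32, E=72, F=42.
Check: V − E + F = 32 − 72 + 42 = 2.

72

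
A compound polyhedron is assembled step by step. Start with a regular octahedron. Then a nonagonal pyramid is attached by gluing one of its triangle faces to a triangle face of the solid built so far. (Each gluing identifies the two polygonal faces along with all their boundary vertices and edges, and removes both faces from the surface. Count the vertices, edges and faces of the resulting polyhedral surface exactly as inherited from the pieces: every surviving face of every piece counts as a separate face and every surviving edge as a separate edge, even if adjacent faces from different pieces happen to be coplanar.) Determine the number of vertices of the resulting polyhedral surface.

13

A regular octahedron: V=6, E=12, F=8.
Attach a nonagonal pyramid (V=10, E=18, F=10) along a 3-gon: merge 3 vertices and 3 edges, delete both glued faces → V=13, E=27, F=16.
Check: V − E + F = 13 − 27 + 16 = 2.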